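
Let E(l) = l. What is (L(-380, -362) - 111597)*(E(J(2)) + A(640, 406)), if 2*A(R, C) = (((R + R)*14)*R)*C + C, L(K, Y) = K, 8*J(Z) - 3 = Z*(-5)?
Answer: -2085608892849209/8 ≈ -2.6070e+14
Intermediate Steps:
J(Z) = 3/8 - 5*Z/8 (J(Z) = 3/8 + (Z*(-5))/8 = 3/8 + (-5*Z)/8 = 3/8 - 5*Z/8)
A(R, C) = C/2 + 14*C*R² (A(R, C) = ((((R + R)*14)*R)*C + C)/2 = ((((2*R)*14)*R)*C + C)/2 = (((28*R)*R)*C + C)/2 = ((28*R²)*C + C)/2 = (28*C*R² + C)/2 = (C + 28*C*R²)/2 = C/2 + 14*C*R²)
(L(-380, -362) - 111597)*(E(J(2)) + A(640, 406)) = (-380 - 111597)*((3/8 - 5/8*2) + (½)*406*(1 + 28*640²)) = -111977*((3/8 - 5/4) + (½)*406*(1 + 28*409600)) = -111977*(-7/8 + (½)*406*(1 + 11468800)) = -111977*(-7/8 + (½)*406*11468801) = -111977*(-7/8 + 2328166603) = -111977*18625332817/8 = -2085608892849209/8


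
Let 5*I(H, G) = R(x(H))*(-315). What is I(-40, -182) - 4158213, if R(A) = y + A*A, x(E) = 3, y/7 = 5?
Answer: -4160985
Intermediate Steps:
y = 35 (y = 7*5 = 35)
R(A) = 35 + A² (R(A) = 35 + A*A = 35 + A²)
I(H, G) = -2772 (I(H, G) = ((35 + 3²)*(-315))/5 = ((35 + 9)*(-315))/5 = (44*(-315))/5 = (⅕)*(-13860) = -2772)
I(-40, -182) - 4158213 = -2772 - 4158213 = -4160985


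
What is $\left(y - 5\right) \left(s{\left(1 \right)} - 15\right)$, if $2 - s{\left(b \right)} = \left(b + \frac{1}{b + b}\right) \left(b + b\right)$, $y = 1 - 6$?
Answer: $160$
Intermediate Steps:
$y = -5$ ($y = 1 - 6 = -5$)
$s{\left(b \right)} = 2 - 2 b \left(b + \frac{1}{2 b}\right)$ ($s{\left(b \right)} = 2 - \left(b + \frac{1}{b + b}\right) \left(b + b\right) = 2 - \left(b + \frac{1}{2 b}\right) 2 b = 2 - 2 b \left(b + \frac{1}{2 b}\right)$)
$\left(y - 5\right) \left(s{\left(1 \right)} - 15\right) = \left(-5 - 5\right) \left(\left(1 - 2 \cdot 1^{2}\right) - 15\right) = - 10 \left(\left(1 - 2\right) - 15\right) = - 10 \left(-1 - 15\right) = \left(-10\right) \left(-16\right) = 160$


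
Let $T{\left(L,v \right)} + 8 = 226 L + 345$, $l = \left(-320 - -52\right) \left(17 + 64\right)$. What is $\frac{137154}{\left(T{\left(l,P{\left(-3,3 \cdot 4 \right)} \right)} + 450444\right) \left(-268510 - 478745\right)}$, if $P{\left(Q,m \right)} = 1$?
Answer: $\frac{45718}{1109730217295} \approx 4.1197 \cdot 10^{-8}$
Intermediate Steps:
$l = -21708$ ($l = \left(-320 + \left(-83 + 135\right)\right) 81 = \left(-320 + 52\right) 81 = \left(-268\right) 81 = -21708$)
$T{\left(L,v \right)} = 337 + 226 L$ ($T{\left(L,v \right)} = -8 + \left(226 L + 345\right) = -8 + \left(345 + 226 L\right) = 337 + 226 L$)
$\frac{137154}{\left(T{\left(l,P{\left(-3,3 \cdot 4 \right)} \right)} + 450444\right) \left(-268510 - 478745\right)} = \frac{137154}{\left(\left(337 + 226 \left(-21708\right)\right) + 450444\right) \left(-268510 - 478745\right)} = \frac{137154}{\left(\left(337 - 4906008\right) + 450444\right) \left(-747255\right)} = \frac{137154}{\left(-4905671 + 450444\right) \left(-747255\right)} = \frac{137154}{\left(-4455227\right) \left(-747255\right)} = \frac{137154}{3329190651885} = 137154 \cdot \frac{1}{3329190651885} = \frac{45718}{1109730217295}$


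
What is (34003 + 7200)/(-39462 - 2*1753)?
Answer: -41203/42968 ≈ -0.95892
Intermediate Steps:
(34003 + 7200)/(-39462 - 2*1753) = 41203/(-39462 - 3506) = 41203/(-42968) = 41203*(-1/42968) = -41203/42968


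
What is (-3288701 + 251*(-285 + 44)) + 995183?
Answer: -2354009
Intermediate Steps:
(-3288701 + 251*(-285 + 44)) + 995183 = (-3288701 + 251*(-241)) + 995183 = (-3288701 - 60491) + 995183 = -3349192 + 995183 = -2354009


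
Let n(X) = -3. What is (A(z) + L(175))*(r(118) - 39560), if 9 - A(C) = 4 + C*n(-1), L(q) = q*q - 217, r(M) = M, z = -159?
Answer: -1180735712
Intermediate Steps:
L(q) = -217 + q**2 (L(q) = q**2 - 217 = -217 + q**2)
A(C) = 5 + 3*C (A(C) = 9 - (4 + C*(-3)) = 9 - (4 - 3*C) = 9 + (-4 + 3*C) = 5 + 3*C)
(A(z) + L(175))*(r(118) - 39560) = ((5 + 3*(-159)) + (-217 + 175**2))*(118 - 39560) = ((5 - 477) + (-217 + 30625))*(-39442) = (-472 + 30408)*(-39442) = 29936*(-39442) = -1180735712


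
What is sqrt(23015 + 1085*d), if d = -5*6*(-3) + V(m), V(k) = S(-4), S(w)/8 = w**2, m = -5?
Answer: 11*sqrt(2145) ≈ 509.46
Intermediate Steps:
S(w) = 8*w**2
V(k) = 128 (V(k) = 8*(-4)**2 = 8*16 = 128)
d = 218 (d = -5*6*(-3) + 128 = -30*(-3) + 128 = 90 + 128 = 218)
sqrt(23015 + 1085*d) = sqrt(23015 + 1085*218) = sqrt(23015 + 236530) = sqrt(259545) = 11*sqrt(2145)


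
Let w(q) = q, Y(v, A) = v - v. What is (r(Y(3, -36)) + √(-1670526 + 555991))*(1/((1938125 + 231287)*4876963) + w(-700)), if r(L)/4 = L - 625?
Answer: 4628812149393249375/2645035513939 - 7406099439029199*I*√1114535/10580142055756 ≈ 1.75e+6 - 7.39e+5*I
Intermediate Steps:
Y(v, A) = 0
r(L) = -2500 + 4*L (r(L) = 4*(L - 625) = 4*(-625 + L) = -2500 + 4*L)
(r(Y(3, -36)) + √(-1670526 + 555991))*(1/((1938125 + 231287)*4876963) + w(-700)) = ((-2500 + 4*0) + √(-1670526 + 555991))*(1/((1938125 + 231287)*4876963) - 700) = ((-2500 + 0) + √(-1114535))*((1/4876963)/2169412 - 700) = (-2500 + I*√1114535)*((1/2169412)*(1/4876963) - 700) = (-2500 + I*√1114535)*(1/10580142055756 - 700) = (-2500 + I*√1114535)*(-7406099439029199/10580142055756) = 4628812149393249375/2645035513939 - 7406099439029199*I*√1114535/10580142055756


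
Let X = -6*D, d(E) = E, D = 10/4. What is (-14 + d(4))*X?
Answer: 150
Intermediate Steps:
D = 5/2 (D = 10*(1/4) = 5/2 ≈ 2.5000)
X = -15 (X = -6*5/2 = -15)
(-14 + d(4))*X = (-14 + 4)*(-15) = -10*(-15) = 150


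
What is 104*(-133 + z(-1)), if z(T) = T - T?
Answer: -13832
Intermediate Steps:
z(T) = 0
104*(-133 + z(-1)) = 104*(-133 + 0) = 104*(-133) = -13832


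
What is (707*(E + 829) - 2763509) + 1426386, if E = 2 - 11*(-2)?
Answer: -734052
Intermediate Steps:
E = 24 (E = 2 + 22 = 24)
(707*(E + 829) - 2763509) + 1426386 = (707*(24 + 829) - 2763509) + 1426386 = (707*853 - 2763509) + 1426386 = (603071 - 2763509) + 1426386 = -2160438 + 1426386 = -734052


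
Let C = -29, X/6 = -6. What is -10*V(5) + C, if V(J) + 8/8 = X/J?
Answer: 53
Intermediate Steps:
X = -36 (X = 6*(-6) = -36)
V(J) = -1 - 36/J
-10*V(5) + C = -10*(-36 - 1*5)/5 - 29 = -2*(-36 - 5) - 29 = -2*(-41) - 29 = -10*(-41/5) - 29 = 82 - 29 = 53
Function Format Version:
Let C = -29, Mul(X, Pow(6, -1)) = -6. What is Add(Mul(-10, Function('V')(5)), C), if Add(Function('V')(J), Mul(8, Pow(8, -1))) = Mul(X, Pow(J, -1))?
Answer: 53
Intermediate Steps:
X = -36 (X = Mul(6, -6) = -36)
Function('V')(J) = Add(-1, Mul(-36, Pow(J, -1)))
Add(Mul(-10, Function('V')(5)), C) = Add(Mul(-10, Mul(Pow(5, -1), Add(-36, Mul(-1, 5)))), -29) = Add(Mul(-10, Mul(Rational(1, 5), Add(-36, -5))), -29) = Add(Mul(-10, Mul(Rational(1, 5), -41)), -29) = Add(Mul(-10, Rational(-41, 5)), -29) = Add(82, -29) = 53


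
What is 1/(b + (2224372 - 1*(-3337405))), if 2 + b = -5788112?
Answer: -1/226337 ≈ -4.4182e-6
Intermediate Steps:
b = -5788114 (b = -2 - 5788112 = -5788114)
1/(b + (2224372 - 1*(-3337405))) = 1/(-5788114 + (2224372 - 1*(-3337405))) = 1/(-5788114 + (2224372 + 3337405)) = 1/(-5788114 + 5561777) = 1/(-226337) = -1/226337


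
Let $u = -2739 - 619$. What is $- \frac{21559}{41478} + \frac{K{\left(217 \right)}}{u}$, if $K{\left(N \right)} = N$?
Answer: $- \frac{20348962}{34820781} \approx -0.58439$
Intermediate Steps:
$u = -3358$
$- \frac{21559}{41478} + \frac{K{\left(217 \right)}}{u} = - \frac{21559}{41478} + \frac{217}{-3358} = \left(-21559\right) \frac{1}{41478} + 217 \left(- \frac{1}{3358}\right) = - \frac{21559}{41478} - \frac{217}{3358} = - \frac{20348962}{34820781}$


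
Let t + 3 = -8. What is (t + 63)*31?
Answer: 1612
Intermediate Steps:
t = -11 (t = -3 - 8 = -11)
(t + 63)*31 = (-11 + 63)*31 = 52*31 = 1612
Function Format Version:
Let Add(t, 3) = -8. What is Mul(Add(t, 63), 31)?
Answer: 1612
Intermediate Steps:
t = -11 (t = Add(-3, -8) = -11)
Mul(Add(t, 63), 31) = Mul(Add(-11, 63), 31) = Mul(52, 31) = 1612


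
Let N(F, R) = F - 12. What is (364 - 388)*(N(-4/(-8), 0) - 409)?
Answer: 10092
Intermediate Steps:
N(F, R) = -12 + F
(364 - 388)*(N(-4/(-8), 0) - 409) = (364 - 388)*((-12 - 4/(-8)) - 409) = -24*((-12 - 4*(-⅛)) - 409) = -24*((-12 + ½) - 409) = -24*(-23/2 - 409) = -24*(-841/2) = 10092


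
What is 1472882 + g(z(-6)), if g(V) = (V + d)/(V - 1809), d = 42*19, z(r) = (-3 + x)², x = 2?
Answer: 2662969857/1808 ≈ 1.4729e+6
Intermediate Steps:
z(r) = 1 (z(r) = (-3 + 2)² = (-1)² = 1)
d = 798
g(V) = (798 + V)/(-1809 + V) (g(V) = (V + 798)/(V - 1809) = (798 + V)/(-1809 + V))
1472882 + g(z(-6)) = 1472882 + (798 + 1)/(-1809 + 1) = 1472882 + 799/(-1808) = 1472882 - 1/1808*799 = 1472882 - 799/1808 = 2662969857/1808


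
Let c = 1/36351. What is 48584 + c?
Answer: 1766076985/36351 ≈ 48584.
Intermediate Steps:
c = 1/36351 ≈ 2.7510e-5
48584 + c = 48584 + 1/36351 = 1766076985/36351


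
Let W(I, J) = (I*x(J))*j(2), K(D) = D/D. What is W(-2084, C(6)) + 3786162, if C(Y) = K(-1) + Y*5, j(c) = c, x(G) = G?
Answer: 3656954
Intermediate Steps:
K(D) = 1
C(Y) = 1 + 5*Y (C(Y) = 1 + Y*5 = 1 + 5*Y)
W(I, J) = 2*I*J (W(I, J) = (I*J)*2 = 2*I*J)
W(-2084, C(6)) + 3786162 = 2*(-2084)*(1 + 5*6) + 3786162 = 2*(-2084)*(1 + 30) + 3786162 = 2*(-2084)*31 + 3786162 = -129208 + 3786162 = 3656954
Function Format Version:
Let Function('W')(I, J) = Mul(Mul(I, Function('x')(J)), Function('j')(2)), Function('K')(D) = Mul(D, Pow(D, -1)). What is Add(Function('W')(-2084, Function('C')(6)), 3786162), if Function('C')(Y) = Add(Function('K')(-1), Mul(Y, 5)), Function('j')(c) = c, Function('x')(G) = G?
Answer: 3656954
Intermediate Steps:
Function('K')(D) = 1
Function('C')(Y) = Add(1, Mul(5, Y)) (Function('C')(Y) = Add(1, Mul(Y, 5)) = Add(1, Mul(5, Y)))
Function('W')(I, J) = Mul(2, I, J) (Function('W')(I, J) = Mul(Mul(I, J), 2) = Mul(2, I, J))
Add(Function('W')(-2084, Function('C')(6)), 3786162) = Add(Mul(2, -2084, Add(1, Mul(5, 6))), 3786162) = Add(Mul(2, -2084, Add(1, 30)), 3786162) = Add(Mul(2, -2084, 31), 3786162) = Add(-129208, 3786162) = 3656954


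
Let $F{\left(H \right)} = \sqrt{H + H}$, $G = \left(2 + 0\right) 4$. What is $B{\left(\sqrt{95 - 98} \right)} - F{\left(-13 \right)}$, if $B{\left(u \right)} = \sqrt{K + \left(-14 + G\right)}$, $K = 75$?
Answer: $\sqrt{69} - i \sqrt{26} \approx 8.3066 - 5.099 i$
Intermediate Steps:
$G = 8$ ($G = 2 \cdot 4 = 8$)
$F{\left(H \right)} = \sqrt{2} \sqrt{H}$ ($F{\left(H \right)} = \sqrt{2 H} = \sqrt{2} \sqrt{H}$)
$B{\left(u \right)} = \sqrt{69}$ ($B{\left(u \right)} = \sqrt{75 + \left(-14 + 8\right)} = \sqrt{75 - 6} = \sqrt{69}$)
$B{\left(\sqrt{95 - 98} \right)} - F{\left(-13 \right)} = \sqrt{69} - \sqrt{2} \sqrt{-13} = \sqrt{69} - \sqrt{2} i \sqrt{13} = \sqrt{69} - i \sqrt{26}$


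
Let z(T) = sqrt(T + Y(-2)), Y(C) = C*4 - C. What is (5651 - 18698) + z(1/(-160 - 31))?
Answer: -13047 + I*sqrt(219077)/191 ≈ -13047.0 + 2.4506*I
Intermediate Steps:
Y(C) = 3*C (Y(C) = 4*C - C = 3*C)
z(T) = sqrt(-6 + T) (z(T) = sqrt(T + 3*(-2)) = sqrt(T - 6) = sqrt(-6 + T))
(5651 - 18698) + z(1/(-160 - 31)) = (5651 - 18698) + sqrt(-6 + 1/(-160 - 31)) = -13047 + sqrt(-6 + 1/(-191)) = -13047 + sqrt(-6 - 1/191) = -13047 + sqrt(-1147/191) = -13047 + I*sqrt(219077)/191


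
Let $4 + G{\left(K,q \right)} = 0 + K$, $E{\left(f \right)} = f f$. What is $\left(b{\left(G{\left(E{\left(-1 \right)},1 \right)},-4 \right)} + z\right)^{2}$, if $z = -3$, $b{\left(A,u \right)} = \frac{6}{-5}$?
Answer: $\frac{441}{25} \approx 17.64$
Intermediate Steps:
$E{\left(f \right)} = f^{2}$
$G{\left(K,q \right)} = -4 + K$ ($G{\left(K,q \right)} = -4 + \left(0 + K\right) = -4 + K$)
$b{\left(A,u \right)} = - \frac{6}{5}$ ($b{\left(A,u \right)} = 6 \left(- \frac{1}{5}\right) = - \frac{6}{5}$)
$\left(b{\left(G{\left(E{\left(-1 \right)},1 \right)},-4 \right)} + z\right)^{2} = \left(- \frac{6}{5} - 3\right)^{2} = \left(- \frac{21}{5}\right)^{2} = \frac{441}{25}$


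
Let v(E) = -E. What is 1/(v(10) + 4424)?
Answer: 1/4414 ≈ 0.00022655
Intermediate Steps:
1/(v(10) + 4424) = 1/(-1*10 + 4424) = 1/(-10 + 4424) = 1/4414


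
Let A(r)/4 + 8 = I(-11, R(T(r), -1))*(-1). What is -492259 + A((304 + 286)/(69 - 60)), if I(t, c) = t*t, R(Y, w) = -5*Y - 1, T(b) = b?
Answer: -492775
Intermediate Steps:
R(Y, w) = -1 - 5*Y
I(t, c) = t**2
A(r) = -516 (A(r) = -32 + 4*((-11)**2*(-1)) = -32 + 4*(121*(-1)) = -32 + 4*(-121) = -32 - 484 = -516)
-492259 + A((304 + 286)/(69 - 60)) = -492259 - 516 = -492775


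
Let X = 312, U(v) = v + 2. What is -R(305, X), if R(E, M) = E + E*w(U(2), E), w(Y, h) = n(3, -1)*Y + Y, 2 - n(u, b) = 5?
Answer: 2135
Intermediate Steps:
n(u, b) = -3 (n(u, b) = 2 - 1*5 = 2 - 5 = -3)
U(v) = 2 + v
w(Y, h) = -2*Y (w(Y, h) = -3*Y + Y = -2*Y)
R(E, M) = -7*E (R(E, M) = E + E*(-2*(2 + 2)) = E + E*(-2*4) = E + E*(-8) = E - 8*E = -7*E)
-R(305, X) = -(-7)*305 = -1*(-2135) = 2135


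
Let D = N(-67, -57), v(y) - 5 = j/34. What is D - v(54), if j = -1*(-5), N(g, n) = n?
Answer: -2113/34 ≈ -62.147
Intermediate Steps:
j = 5
v(y) = 175/34 (v(y) = 5 + 5/34 = 175/34)
D = -57
D - v(54) = -57 - 1*175/34 = -57 - 175/34 = -2113/34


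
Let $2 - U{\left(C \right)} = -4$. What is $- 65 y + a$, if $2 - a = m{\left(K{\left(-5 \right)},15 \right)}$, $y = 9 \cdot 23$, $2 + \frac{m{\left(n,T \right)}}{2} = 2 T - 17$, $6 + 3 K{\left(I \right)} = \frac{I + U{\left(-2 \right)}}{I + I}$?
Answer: $-13475$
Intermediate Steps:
$U{\left(C \right)} = 6$ ($U{\left(C \right)} = 2 - -4 = 2 + 4 = 6$)
$K{\left(I \right)} = -2 + \frac{6 + I}{6 I}$ ($K{\left(I \right)} = -2 + \frac{\left(I + 6\right) \frac{1}{I + I}}{3} = -2 + \frac{\left(6 + I\right) \frac{1}{2 I}}{3} = -2 + \frac{\frac{1}{2} \frac{1}{I} \left(6 + I\right)}{3} = -2 + \frac{6 + I}{6 I}$)
$m{\left(n,T \right)} = -38 + 4 T$ ($m{\left(n,T \right)} = -4 + 2 \left(2 T - 17\right) = -4 + 2 \left(-17 + 2 T\right) = -4 + \left(-34 + 4 T\right) = -38 + 4 T$)
$y = 207$
$a = -20$ ($a = 2 - \left(-38 + 4 \cdot 15\right) = 2 - \left(-38 + 60\right) = 2 - 22 = -20$)
$- 65 y + a = \left(-65\right) 207 - 20 = -13455 - 20 = -13475$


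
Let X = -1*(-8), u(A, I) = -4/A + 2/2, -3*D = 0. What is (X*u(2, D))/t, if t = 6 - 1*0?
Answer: -4/3 ≈ -1.3333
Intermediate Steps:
D = 0 (D = -⅓*0 = 0)
u(A, I) = 1 - 4/A (u(A, I) = -4/A + 2*(½) = -4/A + 1 = 1 - 4/A)
X = 8
t = 6 (t = 6 + 0 = 6)
(X*u(2, D))/t = (8*((-4 + 2)/2))/6 = (8*((½)*(-2)))*(⅙) = (8*(-1))*(⅙) = -8*⅙ = -4/3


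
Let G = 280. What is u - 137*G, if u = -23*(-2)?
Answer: -38314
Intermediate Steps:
u = 46
u - 137*G = 46 - 137*280 = 46 - 38360 = -38314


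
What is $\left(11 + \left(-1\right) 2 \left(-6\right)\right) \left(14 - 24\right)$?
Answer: $-230$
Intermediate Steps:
$\left(11 + \left(-1\right) 2 \left(-6\right)\right) \left(14 - 24\right) = \left(11 - -12\right) \left(14 - 24\right) = \left(11 + 12\right) \left(-10\right) = 23 \left(-10\right) = -230$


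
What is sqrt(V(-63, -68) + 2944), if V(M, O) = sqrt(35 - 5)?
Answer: sqrt(2944 + sqrt(30)) ≈ 54.309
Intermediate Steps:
V(M, O) = sqrt(30)
sqrt(V(-63, -68) + 2944) = sqrt(sqrt(30) + 2944) = sqrt(2944 + sqrt(30))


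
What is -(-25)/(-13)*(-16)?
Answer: 400/13 ≈ 30.769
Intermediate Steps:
-(-25)/(-13)*(-16) = -(-25)*(-1)/13*(-16) = -5*5/13*(-16) = -25/13*(-16) = 400/13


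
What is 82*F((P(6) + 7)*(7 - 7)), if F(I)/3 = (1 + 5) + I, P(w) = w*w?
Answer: 1476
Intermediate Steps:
P(w) = w²
F(I) = 18 + 3*I (F(I) = 3*((1 + 5) + I) = 3*(6 + I) = 18 + 3*I)
82*F((P(6) + 7)*(7 - 7)) = 82*(18 + 3*((6² + 7)*(7 - 7))) = 82*(18 + 3*((36 + 7)*0)) = 82*(18 + 3*(43*0)) = 82*(18 + 3*0) = 82*(18 + 0) = 82*18 = 1476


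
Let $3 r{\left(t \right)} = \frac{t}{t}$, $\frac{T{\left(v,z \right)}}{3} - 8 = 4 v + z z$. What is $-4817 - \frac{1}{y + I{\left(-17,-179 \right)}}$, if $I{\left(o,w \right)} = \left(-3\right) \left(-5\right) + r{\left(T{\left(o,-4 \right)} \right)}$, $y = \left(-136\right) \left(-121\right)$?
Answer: $- \frac{238027241}{49414} \approx -4817.0$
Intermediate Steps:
$T{\left(v,z \right)} = 24 + 3 z^{2} + 12 v$ ($T{\left(v,z \right)} = 24 + 3 \left(4 v + z z\right) = 24 + 3 \left(4 v + z^{2}\right) = 24 + 3 \left(z^{2} + 4 v\right) = 24 + \left(3 z^{2} + 12 v\right) = 24 + 3 z^{2} + 12 v$)
$r{\left(t \right)} = \frac{1}{3}$ ($r{\left(t \right)} = \frac{t \frac{1}{t}}{3} = \frac{1}{3} \cdot 1 = \frac{1}{3}$)
$y = 16456$
$I{\left(o,w \right)} = \frac{46}{3}$ ($I{\left(o,w \right)} = \left(-3\right) \left(-5\right) + \frac{1}{3} = 15 + \frac{1}{3} = \frac{46}{3}$)
$-4817 - \frac{1}{y + I{\left(-17,-179 \right)}} = -4817 - \frac{1}{16456 + \frac{46}{3}} = -4817 - \frac{1}{\frac{49414}{3}} = -4817 - \frac{3}{49414} = - \frac{238027241}{49414}$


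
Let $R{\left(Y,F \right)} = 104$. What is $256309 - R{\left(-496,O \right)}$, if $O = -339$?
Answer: $256205$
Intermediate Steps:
$256309 - R{\left(-496,O \right)} = 256309 - 104 = 256205$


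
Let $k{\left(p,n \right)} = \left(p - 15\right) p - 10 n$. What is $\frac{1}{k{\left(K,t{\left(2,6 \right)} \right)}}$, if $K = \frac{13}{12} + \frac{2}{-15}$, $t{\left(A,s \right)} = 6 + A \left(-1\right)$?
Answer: $- \frac{400}{21339} \approx -0.018745$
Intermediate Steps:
$t{\left(A,s \right)} = 6 - A$
$K = \frac{19}{20}$ ($K = 13 \cdot \frac{1}{12} + 2 \left(- \frac{1}{15}\right) = \frac{13}{12} - \frac{2}{15} = \frac{19}{20} \approx 0.95$)
$k{\left(p,n \right)} = - 10 n + p \left(-15 + p\right)$ ($k{\left(p,n \right)} = \left(-15 + p\right) p - 10 n = p \left(-15 + p\right) - 10 n = - 10 n + p \left(-15 + p\right)$)
$\frac{1}{k{\left(K,t{\left(2,6 \right)} \right)}} = \frac{1}{\left(\frac{19}{20}\right)^{2} - \frac{57}{4} - 10 \left(6 - 2\right)} = \frac{1}{\frac{361}{400} - \frac{57}{4} - 10 \left(6 - 2\right)} = \frac{1}{\frac{361}{400} - \frac{57}{4} - 40} = \frac{1}{- \frac{21339}{400}} = - \frac{400}{21339}$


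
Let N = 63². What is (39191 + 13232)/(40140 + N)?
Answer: 52423/44109 ≈ 1.1885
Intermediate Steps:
N = 3969
(39191 + 13232)/(40140 + N) = (39191 + 13232)/(40140 + 3969) = 52423/44109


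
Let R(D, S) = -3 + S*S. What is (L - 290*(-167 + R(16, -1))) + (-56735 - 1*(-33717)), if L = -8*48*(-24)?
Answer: 35208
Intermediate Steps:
R(D, S) = -3 + S²
L = 9216 (L = -384*(-24) = 9216)
(L - 290*(-167 + R(16, -1))) + (-56735 - 1*(-33717)) = (9216 - 290*(-167 + (-3 + (-1)²))) + (-56735 - 1*(-33717)) = (9216 - 290*(-167 + (-3 + 1))) + (-56735 + 33717) = (9216 - 290*(-167 - 2)) - 23018 = (9216 - 290*(-169)) - 23018 = (9216 + 49010) - 23018 = 58226 - 23018 = 35208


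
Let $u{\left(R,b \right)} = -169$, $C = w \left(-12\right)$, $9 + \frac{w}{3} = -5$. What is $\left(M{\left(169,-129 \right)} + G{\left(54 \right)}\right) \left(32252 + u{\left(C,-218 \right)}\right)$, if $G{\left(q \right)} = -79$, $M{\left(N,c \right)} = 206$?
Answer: $4074541$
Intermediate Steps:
$w = -42$ ($w = -27 + 3 \left(-5\right) = -27 - 15 = -42$)
$C = 504$ ($C = \left(-42\right) \left(-12\right) = 504$)
$\left(M{\left(169,-129 \right)} + G{\left(54 \right)}\right) \left(32252 + u{\left(C,-218 \right)}\right) = \left(206 - 79\right) \left(32252 - 169\right) = 127 \cdot 32083 = 4074541$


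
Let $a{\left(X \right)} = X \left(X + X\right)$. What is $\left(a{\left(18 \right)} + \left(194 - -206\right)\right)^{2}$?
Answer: $1098304$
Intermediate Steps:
$a{\left(X \right)} = 2 X^{2}$ ($a{\left(X \right)} = X 2 X = 2 X^{2}$)
$\left(a{\left(18 \right)} + \left(194 - -206\right)\right)^{2} = \left(2 \cdot 18^{2} + \left(194 - -206\right)\right)^{2} = \left(2 \cdot 324 + \left(194 + 206\right)\right)^{2} = \left(648 + 400\right)^{2} = 1048^{2} = 1098304$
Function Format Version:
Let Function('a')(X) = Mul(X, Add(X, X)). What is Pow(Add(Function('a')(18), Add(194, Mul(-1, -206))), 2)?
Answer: 1098304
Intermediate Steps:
Function('a')(X) = Mul(2, Pow(X, 2)) (Function('a')(X) = Mul(X, Mul(2, X)) = Mul(2, Pow(X, 2)))
Pow(Add(Function('a')(18), Add(194, Mul(-1, -206))), 2) = Pow(Add(Mul(2, Pow(18, 2)), Add(194, Mul(-1, -206))), 2) = Pow(Add(Mul(2, 324), Add(194, 206)), 2) = Pow(Add(648, 400), 2) = Pow(1048, 2) = 1098304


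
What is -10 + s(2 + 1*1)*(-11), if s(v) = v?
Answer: -43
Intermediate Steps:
-10 + s(2 + 1*1)*(-11) = -10 + (2 + 1*1)*(-11) = -10 + (2 + 1)*(-11) = -10 + 3*(-11) = -10 - 33 = -43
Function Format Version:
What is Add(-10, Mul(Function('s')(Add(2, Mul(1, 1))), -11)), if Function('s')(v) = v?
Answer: -43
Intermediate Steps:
Add(-10, Mul(Function('s')(Add(2, Mul(1, 1))), -11)) = Add(-10, Mul(Add(2, Mul(1, 1)), -11)) = Add(-10, Mul(Add(2, 1), -11)) = Add(-10, Mul(3, -11)) = Add(-10, -33) = -43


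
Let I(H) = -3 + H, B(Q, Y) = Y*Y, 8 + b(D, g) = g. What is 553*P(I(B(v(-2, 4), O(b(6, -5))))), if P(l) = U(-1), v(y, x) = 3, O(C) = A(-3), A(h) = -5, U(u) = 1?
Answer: 553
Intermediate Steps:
b(D, g) = -8 + g
O(C) = -5
B(Q, Y) = Y**2
P(l) = 1
553*P(I(B(v(-2, 4), O(b(6, -5))))) = 553*1 = 553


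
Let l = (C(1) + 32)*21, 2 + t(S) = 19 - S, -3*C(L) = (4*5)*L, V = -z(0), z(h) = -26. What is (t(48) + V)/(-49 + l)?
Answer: -5/483 ≈ -0.010352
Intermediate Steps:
V = 26 (V = -1*(-26) = 26)
C(L) = -20*L/3 (C(L) = -4*5*L/3 = -20*L/3)
t(S) = 17 - S (t(S) = -2 + (19 - S) = 17 - S)
l = 532 (l = (-20/3*1 + 32)*21 = (-20/3 + 32)*21 = (76/3)*21 = 532)
(t(48) + V)/(-49 + l) = ((17 - 1*48) + 26)/(-49 + 532) = ((17 - 48) + 26)/483 = (-31 + 26)*(1/483) = -5*1/483 = -5/483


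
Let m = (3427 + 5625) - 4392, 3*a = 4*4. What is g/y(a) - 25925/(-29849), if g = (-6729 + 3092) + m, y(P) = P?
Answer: 92021381/477584 ≈ 192.68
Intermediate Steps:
a = 16/3 (a = (4*4)/3 = (⅓)*16 = 16/3 ≈ 5.3333)
m = 4660 (m = 9052 - 4392 = 4660)
g = 1023 (g = (-6729 + 3092) + 4660 = -3637 + 4660 = 1023)
g/y(a) - 25925/(-29849) = 1023/(16/3) - 25925/(-29849) = 1023*(3/16) - 25925*(-1/29849) = 3069/16 + 25925/29849 = 92021381/477584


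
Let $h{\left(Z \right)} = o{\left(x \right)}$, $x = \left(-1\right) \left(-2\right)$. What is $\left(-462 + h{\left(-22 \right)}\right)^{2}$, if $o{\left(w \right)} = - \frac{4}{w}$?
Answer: $215296$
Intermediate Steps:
$x = 2$
$h{\left(Z \right)} = -2$ ($h{\left(Z \right)} = - \frac{4}{2} = \left(-4\right) \frac{1}{2} = -2$)
$\left(-462 + h{\left(-22 \right)}\right)^{2} = \left(-462 - 2\right)^{2} = \left(-464\right)^{2} = 215296$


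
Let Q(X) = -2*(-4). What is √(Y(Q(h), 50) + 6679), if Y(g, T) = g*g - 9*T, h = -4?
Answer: √6293 ≈ 79.328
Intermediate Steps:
Q(X) = 8
Y(g, T) = g² - 9*T
√(Y(Q(h), 50) + 6679) = √((8² - 9*50) + 6679) = √((64 - 450) + 6679) = √(-386 + 6679) = √6293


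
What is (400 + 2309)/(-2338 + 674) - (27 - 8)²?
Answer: -603413/1664 ≈ -362.63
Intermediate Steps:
(400 + 2309)/(-2338 + 674) - (27 - 8)² = 2709/(-1664) - 1*19² = 2709*(-1/1664) - 1*361 = -2709/1664 - 361 = -603413/1664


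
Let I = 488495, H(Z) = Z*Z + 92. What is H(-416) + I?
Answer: 661643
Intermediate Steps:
H(Z) = 92 + Z² (H(Z) = Z² + 92 = 92 + Z²)
H(-416) + I = (92 + (-416)²) + 488495 = (92 + 173056) + 488495 = 173148 + 488495 = 661643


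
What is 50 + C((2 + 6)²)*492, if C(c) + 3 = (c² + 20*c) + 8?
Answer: 2647502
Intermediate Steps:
C(c) = 5 + c² + 20*c (C(c) = -3 + ((c² + 20*c) + 8) = -3 + (8 + c² + 20*c) = 5 + c² + 20*c)
50 + C((2 + 6)²)*492 = 50 + (5 + ((2 + 6)²)² + 20*(2 + 6)²)*492 = 50 + (5 + (8²)² + 20*8²)*492 = 50 + (5 + 64² + 20*64)*492 = 50 + (5 + 4096 + 1280)*492 = 50 + 5381*492 = 50 + 2647452 = 2647502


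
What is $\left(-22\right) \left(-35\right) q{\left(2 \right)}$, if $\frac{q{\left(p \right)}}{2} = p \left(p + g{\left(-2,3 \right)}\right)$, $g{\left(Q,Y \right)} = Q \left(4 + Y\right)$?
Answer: $-36960$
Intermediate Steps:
$q{\left(p \right)} = 2 p \left(-14 + p\right)$ ($q{\left(p \right)} = 2 p \left(p - 2 \left(4 + 3\right)\right) = 2 p \left(p - 14\right) = 2 p \left(-14 + p\right)$)
$\left(-22\right) \left(-35\right) q{\left(2 \right)} = \left(-22\right) \left(-35\right) 2 \cdot 2 \left(-14 + 2\right) = 770 \cdot 2 \cdot 2 \left(-12\right) = 770 \left(-48\right) = -36960$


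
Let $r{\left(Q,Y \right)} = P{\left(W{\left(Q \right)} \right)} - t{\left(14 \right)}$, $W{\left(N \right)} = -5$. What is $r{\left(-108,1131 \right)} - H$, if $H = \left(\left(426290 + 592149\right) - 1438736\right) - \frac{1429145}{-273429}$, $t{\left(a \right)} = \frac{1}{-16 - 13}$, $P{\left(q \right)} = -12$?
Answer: $\frac{3332583938909}{7929441} \approx 4.2028 \cdot 10^{5}$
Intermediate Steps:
$t{\left(a \right)} = - \frac{1}{29}$ ($t{\left(a \right)} = \frac{1}{-29} = - \frac{1}{29}$)
$r{\left(Q,Y \right)} = - \frac{347}{29}$ ($r{\left(Q,Y \right)} = -12 - - \frac{1}{29} = -12 + \frac{1}{29} = - \frac{347}{29}$)
$H = - \frac{114919959268}{273429}$ ($H = \left(1018439 - 1438736\right) - - \frac{1429145}{273429} = -420297 + \frac{1429145}{273429} = - \frac{114919959268}{273429} \approx -4.2029 \cdot 10^{5}$)
$r{\left(-108,1131 \right)} - H = - \frac{347}{29} - - \frac{114919959268}{273429} = - \frac{347}{29} + \frac{114919959268}{273429} = \frac{3332583938909}{7929441}$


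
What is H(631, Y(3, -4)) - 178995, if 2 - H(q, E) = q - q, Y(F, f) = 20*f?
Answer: -178993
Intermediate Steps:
H(q, E) = 2 (H(q, E) = 2 - (q - q) = 2 - 1*0 = 2 + 0 = 2)
H(631, Y(3, -4)) - 178995 = 2 - 178995 = -178993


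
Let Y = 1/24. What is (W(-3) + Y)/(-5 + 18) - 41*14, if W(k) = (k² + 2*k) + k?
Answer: -179087/312 ≈ -574.00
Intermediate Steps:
W(k) = k² + 3*k
Y = 1/24 ≈ 0.041667
(W(-3) + Y)/(-5 + 18) - 41*14 = (-3*(3 - 3) + 1/24)/(-5 + 18) - 41*14 = (-3*0 + 1/24)/13 - 574 = (0 + 1/24)*(1/13) - 574 = (1/24)*(1/13) - 574 = 1/312 - 574 = -179087/312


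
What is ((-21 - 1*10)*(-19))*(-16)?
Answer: -9424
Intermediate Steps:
((-21 - 1*10)*(-19))*(-16) = ((-21 - 10)*(-19))*(-16) = -31*(-19)*(-16) = 589*(-16) = -9424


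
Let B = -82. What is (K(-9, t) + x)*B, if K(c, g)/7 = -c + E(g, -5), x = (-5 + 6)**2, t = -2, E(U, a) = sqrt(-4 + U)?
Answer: -5248 - 574*I*sqrt(6) ≈ -5248.0 - 1406.0*I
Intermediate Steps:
x = 1 (x = 1**2 = 1)
K(c, g) = -7*c + 7*sqrt(-4 + g) (K(c, g) = 7*(-c + sqrt(-4 + g)) = 7*(sqrt(-4 + g) - c) = -7*c + 7*sqrt(-4 + g))
(K(-9, t) + x)*B = ((-7*(-9) + 7*sqrt(-4 - 2)) + 1)*(-82) = ((63 + 7*sqrt(-6)) + 1)*(-82) = ((63 + 7*(I*sqrt(6))) + 1)*(-82) = ((63 + 7*I*sqrt(6)) + 1)*(-82) = (64 + 7*I*sqrt(6))*(-82) = -5248 - 574*I*sqrt(6)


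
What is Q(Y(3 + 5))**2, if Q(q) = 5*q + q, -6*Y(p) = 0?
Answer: 0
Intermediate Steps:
Y(p) = 0 (Y(p) = -1/6*0 = 0)
Q(q) = 6*q
Q(Y(3 + 5))**2 = (6*0)**2 = 0**2 = 0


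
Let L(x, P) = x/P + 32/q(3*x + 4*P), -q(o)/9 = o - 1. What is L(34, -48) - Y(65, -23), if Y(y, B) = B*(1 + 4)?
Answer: 749095/6552 ≈ 114.33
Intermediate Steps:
q(o) = 9 - 9*o (q(o) = -9*(o - 1) = -9*(-1 + o) = 9 - 9*o)
Y(y, B) = 5*B (Y(y, B) = B*5 = 5*B)
L(x, P) = 32/(9 - 36*P - 27*x) + x/P (L(x, P) = x/P + 32/(9 - 9*(3*x + 4*P)) = x/P + 32/(9 + (-36*P - 27*x)) = x/P + 32/(9 - 36*P - 27*x) = 32/(9 - 36*P - 27*x) + x/P)
L(34, -48) - Y(65, -23) = (-32/(-9 + 27*34 + 36*(-48)) + 34/(-48)) - 5*(-23) = (-32/(-9 + 918 - 1728) + 34*(-1/48)) - 1*(-115) = (-32/(-819) - 17/24) + 115 = (-32*(-1/819) - 17/24) + 115 = (32/819 - 17/24) + 115 = -4385/6552 + 115 = 749095/6552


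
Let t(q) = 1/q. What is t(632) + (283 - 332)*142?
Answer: -4397455/632 ≈ -6958.0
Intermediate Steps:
t(632) + (283 - 332)*142 = 1/632 + (283 - 332)*142 = 1/632 - 49*142 = 1/632 - 6958 = -4397455/632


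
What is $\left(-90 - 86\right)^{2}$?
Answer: $30976$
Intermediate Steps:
$\left(-90 - 86\right)^{2} = \left(-176\right)^{2} = 30976$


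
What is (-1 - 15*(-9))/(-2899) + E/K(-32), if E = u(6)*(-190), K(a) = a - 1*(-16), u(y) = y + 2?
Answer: 275271/2899 ≈ 94.954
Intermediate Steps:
u(y) = 2 + y
K(a) = 16 + a (K(a) = a + 16 = 16 + a)
E = -1520 (E = (2 + 6)*(-190) = 8*(-190) = -1520)
(-1 - 15*(-9))/(-2899) + E/K(-32) = (-1 - 15*(-9))/(-2899) - 1520/(16 - 32) = (-1 + 135)*(-1/2899) - 1520/(-16) = 134*(-1/2899) - 1520*(-1/16) = -134/2899 + 95 = 275271/2899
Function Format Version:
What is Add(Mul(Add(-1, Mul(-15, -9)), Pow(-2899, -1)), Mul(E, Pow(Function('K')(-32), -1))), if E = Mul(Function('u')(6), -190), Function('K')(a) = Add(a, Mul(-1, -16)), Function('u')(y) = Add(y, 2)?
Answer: Rational(275271, 2899) ≈ 94.954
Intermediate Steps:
Function('u')(y) = Add(2, y)
Function('K')(a) = Add(16, a) (Function('K')(a) = Add(a, 16) = Add(16, a))
E = -1520 (E = Mul(Add(2, 6), -190) = Mul(8, -190) = -1520)
Add(Mul(Add(-1, Mul(-15, -9)), Pow(-2899, -1)), Mul(E, Pow(Function('K')(-32), -1))) = Add(Mul(Add(-1, Mul(-15, -9)), Pow(-2899, -1)), Mul(-1520, Pow(Add(16, -32), -1))) = Add(Mul(Add(-1, 135), Rational(-1, 2899)), Mul(-1520, Pow(-16, -1))) = Add(Mul(134, Rational(-1, 2899)), Mul(-1520, Rational(-1, 16))) = Add(Rational(-134, 2899), 95) = Rational(275271, 2899)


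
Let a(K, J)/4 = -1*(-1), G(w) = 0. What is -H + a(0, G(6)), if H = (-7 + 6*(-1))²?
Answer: -165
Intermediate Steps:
a(K, J) = 4 (a(K, J) = 4*(-1*(-1)) = 4*1 = 4)
H = 169 (H = (-7 - 6)² = (-13)² = 169)
-H + a(0, G(6)) = -1*169 + 4 = -169 + 4 = -165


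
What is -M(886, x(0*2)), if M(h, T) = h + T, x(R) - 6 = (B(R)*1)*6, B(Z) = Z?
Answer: -892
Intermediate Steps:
x(R) = 6 + 6*R (x(R) = 6 + (R*1)*6 = 6 + R*6 = 6 + 6*R)
M(h, T) = T + h
-M(886, x(0*2)) = -((6 + 6*(0*2)) + 886) = -((6 + 6*0) + 886) = -((6 + 0) + 886) = -(6 + 886) = -1*892 = -892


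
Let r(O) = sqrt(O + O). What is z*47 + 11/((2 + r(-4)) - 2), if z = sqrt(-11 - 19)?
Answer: I*(-11*sqrt(2) + 188*sqrt(30))/4 ≈ 253.54*I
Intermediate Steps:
z = I*sqrt(30) (z = sqrt(-30) = I*sqrt(30) ≈ 5.4772*I)
r(O) = sqrt(2)*sqrt(O) (r(O) = sqrt(2*O) = sqrt(2)*sqrt(O))
z*47 + 11/((2 + r(-4)) - 2) = (I*sqrt(30))*47 + 11/((2 + sqrt(2)*sqrt(-4)) - 2) = 47*I*sqrt(30) + 11/((2 + sqrt(2)*(2*I)) - 2) = 47*I*sqrt(30) + 11/((2 + 2*I*sqrt(2)) - 2) = 47*I*sqrt(30) + 11/((2*I*sqrt(2))) = 47*I*sqrt(30) + 11*(-I*sqrt(2)/4) = 47*I*sqrt(30) - 11*I*sqrt(2)/4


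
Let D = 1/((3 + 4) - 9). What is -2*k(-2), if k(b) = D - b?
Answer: -3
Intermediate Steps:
D = -½ (D = 1/(7 - 9) = 1/(-2) = -½ ≈ -0.50000)
k(b) = -½ - b
-2*k(-2) = -2*(-½ - 1*(-2)) = -2*(-½ + 2) = -2*3/2 = -3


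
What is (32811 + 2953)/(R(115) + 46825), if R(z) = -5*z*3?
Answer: 8941/11275 ≈ 0.79299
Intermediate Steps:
R(z) = -15*z
(32811 + 2953)/(R(115) + 46825) = (32811 + 2953)/(-15*115 + 46825) = 35764/(-1725 + 46825) = 35764/45100 = 35764*(1/45100) = 8941/11275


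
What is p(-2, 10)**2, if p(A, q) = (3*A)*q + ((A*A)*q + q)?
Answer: 100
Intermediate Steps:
p(A, q) = q + q*A**2 + 3*A*q (p(A, q) = 3*A*q + (A**2*q + q) = 3*A*q + (q*A**2 + q) = 3*A*q + (q + q*A**2) = q + q*A**2 + 3*A*q)
p(-2, 10)**2 = (10*(1 + (-2)**2 + 3*(-2)))**2 = (10*(1 + 4 - 6))**2 = (10*(-1))**2 = (-10)**2 = 100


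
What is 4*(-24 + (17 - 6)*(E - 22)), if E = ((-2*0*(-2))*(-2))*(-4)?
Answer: -1064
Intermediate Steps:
E = 0 (E = ((0*(-2))*(-2))*(-4) = (0*(-2))*(-4) = 0*(-4) = 0)
4*(-24 + (17 - 6)*(E - 22)) = 4*(-24 + (17 - 6)*(0 - 22)) = 4*(-24 + 11*(-22)) = 4*(-24 - 242) = 4*(-266) = -1064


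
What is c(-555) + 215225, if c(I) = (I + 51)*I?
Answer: 494945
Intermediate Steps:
c(I) = I*(51 + I) (c(I) = (51 + I)*I = I*(51 + I))
c(-555) + 215225 = -555*(51 - 555) + 215225 = -555*(-504) + 215225 = 279720 + 215225 = 494945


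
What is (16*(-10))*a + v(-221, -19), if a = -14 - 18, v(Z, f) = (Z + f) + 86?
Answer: 4966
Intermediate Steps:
v(Z, f) = 86 + Z + f
a = -32
(16*(-10))*a + v(-221, -19) = (16*(-10))*(-32) + (86 - 221 - 19) = -160*(-32) - 154 = 5120 - 154 = 4966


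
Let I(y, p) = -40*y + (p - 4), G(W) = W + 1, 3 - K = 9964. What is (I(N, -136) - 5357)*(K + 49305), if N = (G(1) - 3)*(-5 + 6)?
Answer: -214700208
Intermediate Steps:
K = -9961 (K = 3 - 1*9964 = 3 - 9964 = -9961)
G(W) = 1 + W
N = -1 (N = ((1 + 1) - 3)*(-5 + 6) = (2 - 3)*1 = -1*1 = -1)
I(y, p) = -4 + p - 40*y (I(y, p) = -40*y + (-4 + p) = -4 + p - 40*y)
(I(N, -136) - 5357)*(K + 49305) = ((-4 - 136 - 40*(-1)) - 5357)*(-9961 + 49305) = ((-4 - 136 + 40) - 5357)*39344 = (-100 - 5357)*39344 = -5457*39344 = -214700208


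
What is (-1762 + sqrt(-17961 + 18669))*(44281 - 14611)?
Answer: -52278540 + 59340*sqrt(177) ≈ -5.1489e+7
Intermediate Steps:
(-1762 + sqrt(-17961 + 18669))*(44281 - 14611) = (-1762 + sqrt(708))*29670 = (-1762 + 2*sqrt(177))*29670 = -52278540 + 59340*sqrt(177)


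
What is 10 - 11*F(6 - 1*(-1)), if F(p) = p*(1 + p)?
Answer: -606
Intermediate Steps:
10 - 11*F(6 - 1*(-1)) = 10 - 11*(6 - 1*(-1))*(1 + (6 - 1*(-1))) = 10 - 11*(6 + 1)*(1 + (6 + 1)) = 10 - 77*(1 + 7) = 10 - 77*8 = 10 - 11*56 = 10 - 616 = -606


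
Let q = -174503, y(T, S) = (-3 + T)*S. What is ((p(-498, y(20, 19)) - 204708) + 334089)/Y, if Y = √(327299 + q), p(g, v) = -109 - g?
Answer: 64885*√38199/38199 ≈ 331.98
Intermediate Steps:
y(T, S) = S*(-3 + T)
Y = 2*√38199 (Y = √(327299 - 174503) = √152796 = 2*√38199 ≈ 390.89)
((p(-498, y(20, 19)) - 204708) + 334089)/Y = (((-109 - 1*(-498)) - 204708) + 334089)/((2*√38199)) = (((-109 + 498) - 204708) + 334089)*(√38199/76398) = ((389 - 204708) + 334089)*(√38199/76398) = (-204319 + 334089)*(√38199/76398) = 129770*(√38199/76398) = 64885*√38199/38199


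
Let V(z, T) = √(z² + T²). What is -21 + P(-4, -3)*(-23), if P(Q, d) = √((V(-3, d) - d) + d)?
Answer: -21 - 23*2^(¼)*√3 ≈ -68.375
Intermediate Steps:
V(z, T) = √(T² + z²)
P(Q, d) = (9 + d²)^(¼) (P(Q, d) = √((√(d² + (-3)²) - d) + d) = √((√(d² + 9) - d) + d) = √((√(9 + d²) - d) + d) = √(√(9 + d²)) = (9 + d²)^(¼))
-21 + P(-4, -3)*(-23) = -21 + (9 + (-3)²)^(¼)*(-23) = -21 + (9 + 9)^(¼)*(-23) = -21 + 18^(¼)*(-23) = -21 + (2^(¼)*√3)*(-23) = -21 - 23*2^(¼)*√3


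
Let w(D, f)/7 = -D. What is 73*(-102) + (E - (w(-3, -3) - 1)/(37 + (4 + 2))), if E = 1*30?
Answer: -318908/43 ≈ -7416.5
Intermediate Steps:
E = 30
w(D, f) = -7*D (w(D, f) = 7*(-D) = -7*D)
73*(-102) + (E - (w(-3, -3) - 1)/(37 + (4 + 2))) = 73*(-102) + (30 - (-7*(-3) - 1)/(37 + (4 + 2))) = -7446 + (30 - (21 - 1)/(37 + 6)) = -7446 + (30 - 20/43) = -7446 + 1270/43 = -318908/43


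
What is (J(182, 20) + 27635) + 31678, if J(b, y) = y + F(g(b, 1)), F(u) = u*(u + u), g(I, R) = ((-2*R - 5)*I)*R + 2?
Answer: 3295301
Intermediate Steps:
g(I, R) = 2 + I*R*(-5 - 2*R) (g(I, R) = ((-5 - 2*R)*I)*R + 2 = (I*(-5 - 2*R))*R + 2 = I*R*(-5 - 2*R) + 2 = 2 + I*R*(-5 - 2*R))
F(u) = 2*u² (F(u) = u*(2*u) = 2*u²)
J(b, y) = y + 2*(2 - 7*b)² (J(b, y) = y + 2*(2 - 5*b*1 - 2*b*1²)² = y + 2*(2 - 5*b - 2*b*1)² = y + 2*(2 - 5*b - 2*b)² = y + 2*(2 - 7*b)²)
(J(182, 20) + 27635) + 31678 = ((20 + 2*(-2 + 7*182)²) + 27635) + 31678 = ((20 + 2*(-2 + 1274)²) + 27635) + 31678 = ((20 + 2*1272²) + 27635) + 31678 = ((20 + 2*1617984) + 27635) + 31678 = ((20 + 3235968) + 27635) + 31678 = (3235988 + 27635) + 31678 = 3263623 + 31678 = 3295301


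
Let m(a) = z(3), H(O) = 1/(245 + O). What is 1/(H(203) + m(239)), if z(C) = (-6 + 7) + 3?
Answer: 448/1793 ≈ 0.24986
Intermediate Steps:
z(C) = 4 (z(C) = 1 + 3 = 4)
m(a) = 4
1/(H(203) + m(239)) = 1/(1/(245 + 203) + 4) = 1/(1/448 + 4) = 1/(1793/448) = 448/1793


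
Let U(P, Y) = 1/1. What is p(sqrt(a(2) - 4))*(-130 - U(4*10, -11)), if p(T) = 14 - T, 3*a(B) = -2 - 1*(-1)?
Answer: -1834 + 131*I*sqrt(39)/3 ≈ -1834.0 + 272.7*I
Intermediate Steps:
U(P, Y) = 1
a(B) = -1/3 (a(B) = (-2 - 1*(-1))/3 = (-2 + 1)/3 = (1/3)*(-1) = -1/3)
p(sqrt(a(2) - 4))*(-130 - U(4*10, -11)) = (14 - sqrt(-1/3 - 4))*(-130 - 1*1) = (14 - sqrt(-13/3))*(-130 - 1) = (14 - I*sqrt(39)/3)*(-131) = -1834 + 131*I*sqrt(39)/3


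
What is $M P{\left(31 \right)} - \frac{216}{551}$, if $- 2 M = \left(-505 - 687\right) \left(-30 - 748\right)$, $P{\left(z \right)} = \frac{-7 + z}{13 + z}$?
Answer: $- \frac{1532954904}{6061} \approx -2.5292 \cdot 10^{5}$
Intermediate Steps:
$P{\left(z \right)} = \frac{-7 + z}{13 + z}$
$M = -463688$ ($M = - \frac{\left(-505 - 687\right) \left(-30 - 748\right)}{2} = - \frac{\left(-1192\right) \left(-778\right)}{2} = \left(- \frac{1}{2}\right) 927376 = -463688$)
$M P{\left(31 \right)} - \frac{216}{551} = - 463688 \frac{-7 + 31}{13 + 31} - \frac{216}{551} = - 463688 \cdot \frac{1}{44} \cdot 24 - \frac{216}{551} = \left(-463688\right) \frac{6}{11} - \frac{216}{551} = - \frac{2782128}{11} - \frac{216}{551} = - \frac{1532954904}{6061}$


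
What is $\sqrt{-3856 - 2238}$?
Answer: $i \sqrt{6094} \approx 78.064 i$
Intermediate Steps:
$\sqrt{-3856 - 2238} = \sqrt{-6094} = i \sqrt{6094}$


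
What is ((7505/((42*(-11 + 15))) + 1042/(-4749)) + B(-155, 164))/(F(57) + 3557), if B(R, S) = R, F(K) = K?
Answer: -29399257/961121616 ≈ -0.030588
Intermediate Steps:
((7505/((42*(-11 + 15))) + 1042/(-4749)) + B(-155, 164))/(F(57) + 3557) = ((7505/((42*(-11 + 15))) + 1042/(-4749)) - 155)/(57 + 3557) = ((7505/((42*4)) + 1042*(-1/4749)) - 155)/3614 = ((7505/168 - 1042/4749) - 155)*(1/3614) = (11822063/265944 - 155)*(1/3614) = -29399257/265944*1/3614 = -29399257/961121616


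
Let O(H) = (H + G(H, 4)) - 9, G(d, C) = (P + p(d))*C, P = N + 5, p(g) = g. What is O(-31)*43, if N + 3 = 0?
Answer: -6708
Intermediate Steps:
N = -3 (N = -3 + 0 = -3)
P = 2 (P = -3 + 5 = 2)
G(d, C) = C*(2 + d) (G(d, C) = (2 + d)*C = C*(2 + d))
O(H) = -1 + 5*H (O(H) = (H + 4*(2 + H)) - 9 = (H + (8 + 4*H)) - 9 = (8 + 5*H) - 9 = -1 + 5*H)
O(-31)*43 = (-1 + 5*(-31))*43 = (-1 - 155)*43 = -156*43 = -6708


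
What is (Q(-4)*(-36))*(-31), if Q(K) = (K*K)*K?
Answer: -71424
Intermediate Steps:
Q(K) = K³ (Q(K) = K²*K = K³)
(Q(-4)*(-36))*(-31) = ((-4)³*(-36))*(-31) = -64*(-36)*(-31) = 2304*(-31) = -71424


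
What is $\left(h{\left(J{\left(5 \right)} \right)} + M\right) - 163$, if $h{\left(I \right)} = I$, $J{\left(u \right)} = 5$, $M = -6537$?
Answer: $-6695$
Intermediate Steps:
$\left(h{\left(J{\left(5 \right)} \right)} + M\right) - 163 = \left(5 - 6537\right) - 163 = -6532 - 163 = -6695$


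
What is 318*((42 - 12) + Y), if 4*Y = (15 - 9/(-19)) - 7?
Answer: 388119/38 ≈ 10214.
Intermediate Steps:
Y = 161/76 (Y = ((15 - 9/(-19)) - 7)/4 = ((15 - 9*(-1/19)) - 7)/4 = ((15 + 9/19) - 7)/4 = (294/19 - 7)/4 = (1/4)*(161/19) = 161/76 ≈ 2.1184)
318*((42 - 12) + Y) = 318*((42 - 12) + 161/76) = 318*(30 + 161/76) = 318*(2441/76) = 388119/38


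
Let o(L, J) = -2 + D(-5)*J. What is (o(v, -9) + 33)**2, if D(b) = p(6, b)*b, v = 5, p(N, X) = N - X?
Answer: 276676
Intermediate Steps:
D(b) = b*(6 - b) (D(b) = (6 - b)*b = b*(6 - b))
o(L, J) = -2 - 55*J (o(L, J) = -2 + (-5*(6 - 1*(-5)))*J = -2 + (-5*(6 + 5))*J = -2 + (-5*11)*J = -2 - 55*J)
(o(v, -9) + 33)**2 = ((-2 - 55*(-9)) + 33)**2 = ((-2 + 495) + 33)**2 = (493 + 33)**2 = 526**2 = 276676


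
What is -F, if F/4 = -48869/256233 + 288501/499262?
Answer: -99050084110/63963700023 ≈ -1.5485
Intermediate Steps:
F = 99050084110/63963700023 (F = 4*(-48869/256233 + 288501/499262) = 4*(49525042055/127927400046) = 99050084110/63963700023 ≈ 1.5485)
-F = -1*99050084110/63963700023 = -99050084110/63963700023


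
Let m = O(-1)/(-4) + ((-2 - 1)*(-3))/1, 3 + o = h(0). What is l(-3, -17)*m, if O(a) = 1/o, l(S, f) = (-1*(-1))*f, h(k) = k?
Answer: -1853/12 ≈ -154.42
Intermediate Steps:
o = -3 (o = -3 + 0 = -3)
l(S, f) = f (l(S, f) = 1*f = f)
O(a) = -⅓ (O(a) = 1/(-3) = -⅓)
m = 109/12 (m = -⅓/(-4) + ((-2 - 1)*(-3))/1 = -⅓*(-¼) - 3*(-3)*1 = 1/12 + 9*1 = 1/12 + 9 = 109/12 ≈ 9.0833)
l(-3, -17)*m = -17*109/12 = -1853/12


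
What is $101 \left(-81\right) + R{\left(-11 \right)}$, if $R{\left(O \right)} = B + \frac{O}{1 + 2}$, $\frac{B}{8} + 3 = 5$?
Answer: $- \frac{24506}{3} \approx -8168.7$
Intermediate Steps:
$B = 16$ ($B = -24 + 8 \cdot 5 = -24 + 40 = 16$)
$R{\left(O \right)} = 16 + \frac{O}{3}$ ($R{\left(O \right)} = 16 + \frac{O}{1 + 2} = 16 + \frac{O}{3}$)
$101 \left(-81\right) + R{\left(-11 \right)} = 101 \left(-81\right) + \left(16 + \frac{1}{3} \left(-11\right)\right) = -8181 + \left(16 - \frac{11}{3}\right) = -8181 + \frac{37}{3} = - \frac{24506}{3}$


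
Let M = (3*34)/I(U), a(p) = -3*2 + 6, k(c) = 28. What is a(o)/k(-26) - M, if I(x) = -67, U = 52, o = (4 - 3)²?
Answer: 102/67 ≈ 1.5224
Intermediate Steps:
o = 1 (o = 1² = 1)
a(p) = 0 (a(p) = -6 + 6 = 0)
M = -102/67 (M = (3*34)/(-67) = 102*(-1/67) = -102/67 ≈ -1.5224)
a(o)/k(-26) - M = 0/28 - 1*(-102/67) = 0*(1/28) + 102/67 = 0 + 102/67 = 102/67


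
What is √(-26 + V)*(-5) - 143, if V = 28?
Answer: -143 - 5*√2 ≈ -150.07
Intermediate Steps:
√(-26 + V)*(-5) - 143 = √(-26 + 28)*(-5) - 143 = √2*(-5) - 143 = -5*√2 - 143 = -143 - 5*√2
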